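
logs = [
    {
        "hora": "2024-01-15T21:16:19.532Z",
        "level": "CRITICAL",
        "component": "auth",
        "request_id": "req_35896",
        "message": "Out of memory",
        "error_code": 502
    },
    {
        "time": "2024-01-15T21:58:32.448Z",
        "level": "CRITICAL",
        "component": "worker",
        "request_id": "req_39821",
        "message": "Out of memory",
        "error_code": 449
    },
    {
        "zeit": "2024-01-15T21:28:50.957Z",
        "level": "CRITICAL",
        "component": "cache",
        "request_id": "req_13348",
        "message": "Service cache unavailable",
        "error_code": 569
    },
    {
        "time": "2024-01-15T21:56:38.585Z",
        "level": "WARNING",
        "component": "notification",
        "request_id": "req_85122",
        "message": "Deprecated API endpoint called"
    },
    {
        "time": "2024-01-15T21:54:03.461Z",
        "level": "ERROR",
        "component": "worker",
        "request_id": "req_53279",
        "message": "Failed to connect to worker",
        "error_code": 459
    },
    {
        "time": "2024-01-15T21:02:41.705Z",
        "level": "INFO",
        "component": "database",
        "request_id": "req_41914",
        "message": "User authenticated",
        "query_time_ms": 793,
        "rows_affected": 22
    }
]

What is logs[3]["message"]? "Deprecated API endpoint called"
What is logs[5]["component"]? "database"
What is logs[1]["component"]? "worker"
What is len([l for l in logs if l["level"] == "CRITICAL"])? 3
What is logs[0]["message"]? "Out of memory"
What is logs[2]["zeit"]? "2024-01-15T21:28:50.957Z"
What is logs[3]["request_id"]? "req_85122"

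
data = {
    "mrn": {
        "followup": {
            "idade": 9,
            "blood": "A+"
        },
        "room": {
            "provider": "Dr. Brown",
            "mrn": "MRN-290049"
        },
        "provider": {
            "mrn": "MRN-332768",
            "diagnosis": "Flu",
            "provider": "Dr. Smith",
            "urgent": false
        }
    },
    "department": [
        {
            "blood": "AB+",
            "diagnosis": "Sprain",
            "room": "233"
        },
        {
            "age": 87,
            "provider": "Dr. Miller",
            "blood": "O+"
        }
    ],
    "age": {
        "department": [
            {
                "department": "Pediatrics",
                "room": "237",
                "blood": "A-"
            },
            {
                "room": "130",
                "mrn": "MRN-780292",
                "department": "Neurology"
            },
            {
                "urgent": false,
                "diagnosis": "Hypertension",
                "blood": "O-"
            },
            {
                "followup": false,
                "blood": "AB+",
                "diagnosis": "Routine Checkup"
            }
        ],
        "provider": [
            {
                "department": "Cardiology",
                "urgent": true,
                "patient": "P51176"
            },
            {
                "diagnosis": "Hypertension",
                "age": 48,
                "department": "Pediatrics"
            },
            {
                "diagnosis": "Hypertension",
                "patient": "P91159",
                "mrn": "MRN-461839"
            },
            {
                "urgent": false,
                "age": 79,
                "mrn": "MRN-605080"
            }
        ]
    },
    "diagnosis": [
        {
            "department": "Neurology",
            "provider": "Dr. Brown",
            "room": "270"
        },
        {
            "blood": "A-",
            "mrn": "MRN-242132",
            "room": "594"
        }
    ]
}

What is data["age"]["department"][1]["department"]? "Neurology"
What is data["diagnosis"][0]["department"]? "Neurology"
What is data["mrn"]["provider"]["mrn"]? "MRN-332768"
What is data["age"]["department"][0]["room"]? "237"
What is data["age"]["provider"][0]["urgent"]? True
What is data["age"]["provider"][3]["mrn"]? "MRN-605080"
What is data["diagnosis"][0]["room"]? "270"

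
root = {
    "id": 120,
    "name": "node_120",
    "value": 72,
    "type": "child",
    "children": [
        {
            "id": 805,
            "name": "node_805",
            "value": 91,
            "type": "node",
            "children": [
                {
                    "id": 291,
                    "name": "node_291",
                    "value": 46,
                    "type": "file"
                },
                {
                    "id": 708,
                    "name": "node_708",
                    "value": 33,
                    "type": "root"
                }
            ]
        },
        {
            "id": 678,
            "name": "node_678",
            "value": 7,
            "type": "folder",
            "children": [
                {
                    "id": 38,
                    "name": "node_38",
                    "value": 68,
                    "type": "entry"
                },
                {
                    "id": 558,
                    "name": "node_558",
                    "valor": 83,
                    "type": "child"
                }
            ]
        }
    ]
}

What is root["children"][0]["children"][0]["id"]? 291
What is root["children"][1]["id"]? 678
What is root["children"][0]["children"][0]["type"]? "file"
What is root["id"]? 120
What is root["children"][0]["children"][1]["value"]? 33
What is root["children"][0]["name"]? "node_805"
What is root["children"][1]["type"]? "folder"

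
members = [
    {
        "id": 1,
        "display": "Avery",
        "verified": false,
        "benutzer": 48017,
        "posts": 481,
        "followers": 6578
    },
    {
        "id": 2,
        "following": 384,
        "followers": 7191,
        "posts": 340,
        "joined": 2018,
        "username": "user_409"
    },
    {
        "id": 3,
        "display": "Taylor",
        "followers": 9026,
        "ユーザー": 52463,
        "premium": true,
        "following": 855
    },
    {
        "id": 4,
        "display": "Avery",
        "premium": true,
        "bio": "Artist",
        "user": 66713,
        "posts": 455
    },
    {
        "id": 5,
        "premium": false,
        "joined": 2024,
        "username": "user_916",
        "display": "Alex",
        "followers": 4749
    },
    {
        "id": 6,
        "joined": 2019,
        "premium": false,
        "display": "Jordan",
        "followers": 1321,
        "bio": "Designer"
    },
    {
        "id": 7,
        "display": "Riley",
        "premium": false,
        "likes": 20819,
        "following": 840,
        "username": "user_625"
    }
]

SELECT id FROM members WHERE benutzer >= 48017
[1]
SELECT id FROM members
[1, 2, 3, 4, 5, 6, 7]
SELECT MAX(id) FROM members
7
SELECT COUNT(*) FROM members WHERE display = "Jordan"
1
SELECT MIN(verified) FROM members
False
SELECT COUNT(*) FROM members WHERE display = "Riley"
1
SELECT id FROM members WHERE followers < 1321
[]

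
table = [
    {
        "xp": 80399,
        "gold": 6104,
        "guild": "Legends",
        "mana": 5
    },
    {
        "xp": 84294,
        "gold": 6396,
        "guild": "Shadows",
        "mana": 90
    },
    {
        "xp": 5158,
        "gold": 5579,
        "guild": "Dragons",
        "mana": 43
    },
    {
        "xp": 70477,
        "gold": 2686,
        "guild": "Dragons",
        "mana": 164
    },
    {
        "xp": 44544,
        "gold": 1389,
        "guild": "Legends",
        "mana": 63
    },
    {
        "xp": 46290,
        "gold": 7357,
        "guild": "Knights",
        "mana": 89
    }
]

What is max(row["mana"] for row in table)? 164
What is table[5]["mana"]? 89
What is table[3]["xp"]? 70477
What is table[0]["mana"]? 5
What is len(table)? 6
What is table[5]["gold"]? 7357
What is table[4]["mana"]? 63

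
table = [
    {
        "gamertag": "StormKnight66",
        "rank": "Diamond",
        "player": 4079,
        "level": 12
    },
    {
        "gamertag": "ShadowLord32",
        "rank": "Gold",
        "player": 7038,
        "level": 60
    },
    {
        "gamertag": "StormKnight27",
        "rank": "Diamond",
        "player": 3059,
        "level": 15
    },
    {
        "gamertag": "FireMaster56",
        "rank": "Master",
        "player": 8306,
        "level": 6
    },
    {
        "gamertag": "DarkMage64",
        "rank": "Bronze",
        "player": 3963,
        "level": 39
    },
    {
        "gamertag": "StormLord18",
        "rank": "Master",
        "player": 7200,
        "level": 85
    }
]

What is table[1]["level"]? 60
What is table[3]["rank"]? "Master"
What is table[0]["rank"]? "Diamond"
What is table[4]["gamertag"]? "DarkMage64"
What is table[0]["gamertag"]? "StormKnight66"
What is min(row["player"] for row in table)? 3059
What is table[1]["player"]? 7038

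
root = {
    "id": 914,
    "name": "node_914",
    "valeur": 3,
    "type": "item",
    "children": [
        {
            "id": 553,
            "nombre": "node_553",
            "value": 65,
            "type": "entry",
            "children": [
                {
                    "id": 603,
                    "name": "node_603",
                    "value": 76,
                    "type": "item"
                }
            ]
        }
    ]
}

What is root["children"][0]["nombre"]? "node_553"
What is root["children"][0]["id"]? 553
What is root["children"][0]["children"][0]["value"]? 76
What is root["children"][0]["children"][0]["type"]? "item"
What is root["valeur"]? 3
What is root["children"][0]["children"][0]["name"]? "node_603"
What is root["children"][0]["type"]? "entry"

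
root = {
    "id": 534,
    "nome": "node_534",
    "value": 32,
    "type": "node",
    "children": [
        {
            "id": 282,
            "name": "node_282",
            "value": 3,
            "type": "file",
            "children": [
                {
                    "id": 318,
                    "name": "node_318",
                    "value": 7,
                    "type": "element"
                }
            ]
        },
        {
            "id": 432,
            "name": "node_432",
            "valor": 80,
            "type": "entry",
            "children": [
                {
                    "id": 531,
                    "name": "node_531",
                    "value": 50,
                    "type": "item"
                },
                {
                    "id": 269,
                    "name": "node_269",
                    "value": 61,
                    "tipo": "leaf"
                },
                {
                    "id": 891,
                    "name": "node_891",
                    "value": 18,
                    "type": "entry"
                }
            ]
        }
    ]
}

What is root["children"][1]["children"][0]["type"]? "item"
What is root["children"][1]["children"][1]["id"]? 269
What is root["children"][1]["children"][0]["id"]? 531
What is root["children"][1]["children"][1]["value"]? 61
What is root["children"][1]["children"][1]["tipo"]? "leaf"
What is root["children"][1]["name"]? "node_432"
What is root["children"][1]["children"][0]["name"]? "node_531"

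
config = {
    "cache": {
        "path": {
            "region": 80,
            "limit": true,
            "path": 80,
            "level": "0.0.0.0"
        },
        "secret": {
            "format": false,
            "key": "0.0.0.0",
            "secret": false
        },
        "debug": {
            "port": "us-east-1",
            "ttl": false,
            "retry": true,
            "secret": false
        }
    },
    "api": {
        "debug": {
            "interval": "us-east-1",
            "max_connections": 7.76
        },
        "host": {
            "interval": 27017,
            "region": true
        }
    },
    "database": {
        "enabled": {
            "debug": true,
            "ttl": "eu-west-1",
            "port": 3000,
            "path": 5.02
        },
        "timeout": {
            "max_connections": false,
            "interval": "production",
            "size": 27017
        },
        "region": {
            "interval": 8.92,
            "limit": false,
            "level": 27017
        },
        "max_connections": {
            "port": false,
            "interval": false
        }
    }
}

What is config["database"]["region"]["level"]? 27017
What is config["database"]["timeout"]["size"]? 27017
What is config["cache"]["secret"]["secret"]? False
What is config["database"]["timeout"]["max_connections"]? False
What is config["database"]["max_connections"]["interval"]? False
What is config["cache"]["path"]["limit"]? True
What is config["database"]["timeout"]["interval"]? "production"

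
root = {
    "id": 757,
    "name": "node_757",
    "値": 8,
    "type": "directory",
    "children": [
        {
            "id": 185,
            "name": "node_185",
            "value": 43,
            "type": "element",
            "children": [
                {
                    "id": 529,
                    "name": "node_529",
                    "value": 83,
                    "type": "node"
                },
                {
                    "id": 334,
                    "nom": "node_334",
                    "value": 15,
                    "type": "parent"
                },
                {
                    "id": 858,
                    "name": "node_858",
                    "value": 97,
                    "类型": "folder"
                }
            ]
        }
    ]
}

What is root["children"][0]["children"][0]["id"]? 529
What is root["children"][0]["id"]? 185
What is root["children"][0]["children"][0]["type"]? "node"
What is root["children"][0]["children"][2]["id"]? 858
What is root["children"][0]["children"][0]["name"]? "node_529"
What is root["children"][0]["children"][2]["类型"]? "folder"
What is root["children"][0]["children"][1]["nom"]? "node_334"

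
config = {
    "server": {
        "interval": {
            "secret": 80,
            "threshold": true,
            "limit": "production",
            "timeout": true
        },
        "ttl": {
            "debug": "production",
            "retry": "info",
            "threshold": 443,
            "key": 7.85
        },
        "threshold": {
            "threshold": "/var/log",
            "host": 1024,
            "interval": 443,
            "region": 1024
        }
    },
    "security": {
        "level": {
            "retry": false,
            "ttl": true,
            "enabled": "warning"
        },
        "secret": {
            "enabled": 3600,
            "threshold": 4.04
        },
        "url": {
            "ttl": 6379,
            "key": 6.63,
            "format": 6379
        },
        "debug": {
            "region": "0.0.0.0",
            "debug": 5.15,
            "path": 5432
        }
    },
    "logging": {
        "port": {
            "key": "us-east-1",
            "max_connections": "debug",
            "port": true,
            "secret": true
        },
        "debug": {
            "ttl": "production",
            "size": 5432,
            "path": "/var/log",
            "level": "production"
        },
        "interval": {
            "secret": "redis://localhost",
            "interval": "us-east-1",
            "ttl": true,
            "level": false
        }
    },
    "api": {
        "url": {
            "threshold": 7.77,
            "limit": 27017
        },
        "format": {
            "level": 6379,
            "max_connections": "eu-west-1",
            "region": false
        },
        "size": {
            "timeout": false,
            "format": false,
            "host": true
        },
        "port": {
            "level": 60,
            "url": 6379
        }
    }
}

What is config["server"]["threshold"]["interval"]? 443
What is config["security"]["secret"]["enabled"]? 3600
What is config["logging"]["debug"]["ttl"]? "production"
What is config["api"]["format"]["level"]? 6379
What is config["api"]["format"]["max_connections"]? "eu-west-1"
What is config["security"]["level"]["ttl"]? True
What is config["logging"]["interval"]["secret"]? "redis://localhost"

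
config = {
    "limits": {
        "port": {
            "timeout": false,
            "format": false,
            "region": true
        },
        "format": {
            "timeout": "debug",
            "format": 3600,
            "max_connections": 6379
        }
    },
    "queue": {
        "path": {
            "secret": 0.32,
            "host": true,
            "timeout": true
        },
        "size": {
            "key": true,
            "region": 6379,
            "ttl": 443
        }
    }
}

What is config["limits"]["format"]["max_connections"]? 6379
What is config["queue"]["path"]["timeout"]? True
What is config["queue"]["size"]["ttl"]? 443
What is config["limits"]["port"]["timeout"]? False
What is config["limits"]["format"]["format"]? 3600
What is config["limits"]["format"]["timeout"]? "debug"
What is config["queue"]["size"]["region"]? 6379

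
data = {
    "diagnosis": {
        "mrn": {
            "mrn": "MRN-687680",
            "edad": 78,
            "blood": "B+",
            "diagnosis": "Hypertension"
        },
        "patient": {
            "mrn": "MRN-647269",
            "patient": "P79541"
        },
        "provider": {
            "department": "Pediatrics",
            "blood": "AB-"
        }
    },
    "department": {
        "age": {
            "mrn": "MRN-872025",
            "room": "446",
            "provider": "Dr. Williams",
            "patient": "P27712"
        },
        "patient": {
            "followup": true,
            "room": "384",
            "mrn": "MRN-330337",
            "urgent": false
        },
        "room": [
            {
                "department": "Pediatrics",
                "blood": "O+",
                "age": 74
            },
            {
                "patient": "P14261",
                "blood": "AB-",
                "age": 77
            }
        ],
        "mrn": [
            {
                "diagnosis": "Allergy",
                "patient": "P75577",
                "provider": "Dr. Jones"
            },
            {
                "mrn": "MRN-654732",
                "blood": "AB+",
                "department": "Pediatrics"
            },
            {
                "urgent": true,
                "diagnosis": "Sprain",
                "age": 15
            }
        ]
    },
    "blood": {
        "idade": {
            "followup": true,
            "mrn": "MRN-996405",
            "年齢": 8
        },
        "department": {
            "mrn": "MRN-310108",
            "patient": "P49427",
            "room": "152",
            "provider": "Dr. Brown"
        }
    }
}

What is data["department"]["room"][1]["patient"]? "P14261"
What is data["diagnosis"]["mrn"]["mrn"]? "MRN-687680"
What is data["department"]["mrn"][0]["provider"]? "Dr. Jones"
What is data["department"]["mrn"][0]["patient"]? "P75577"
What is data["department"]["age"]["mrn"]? "MRN-872025"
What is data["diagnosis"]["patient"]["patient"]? "P79541"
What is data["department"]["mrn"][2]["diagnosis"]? "Sprain"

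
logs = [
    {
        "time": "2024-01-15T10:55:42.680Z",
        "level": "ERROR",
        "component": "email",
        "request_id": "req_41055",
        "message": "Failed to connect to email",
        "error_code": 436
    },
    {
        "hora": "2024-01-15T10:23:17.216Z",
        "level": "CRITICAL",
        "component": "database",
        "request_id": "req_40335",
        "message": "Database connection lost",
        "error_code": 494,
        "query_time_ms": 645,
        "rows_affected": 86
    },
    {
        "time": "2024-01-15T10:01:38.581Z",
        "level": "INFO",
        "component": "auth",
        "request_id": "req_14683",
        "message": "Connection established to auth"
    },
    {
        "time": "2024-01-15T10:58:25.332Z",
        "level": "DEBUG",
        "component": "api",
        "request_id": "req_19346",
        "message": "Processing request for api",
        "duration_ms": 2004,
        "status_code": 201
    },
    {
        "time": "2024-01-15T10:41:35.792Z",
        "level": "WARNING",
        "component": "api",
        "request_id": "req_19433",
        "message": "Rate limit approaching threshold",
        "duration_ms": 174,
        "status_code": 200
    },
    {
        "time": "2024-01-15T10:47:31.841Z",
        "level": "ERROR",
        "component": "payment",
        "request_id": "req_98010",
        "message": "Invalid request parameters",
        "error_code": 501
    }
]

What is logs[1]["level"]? "CRITICAL"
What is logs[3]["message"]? "Processing request for api"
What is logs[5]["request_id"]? "req_98010"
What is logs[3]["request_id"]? "req_19346"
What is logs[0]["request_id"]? "req_41055"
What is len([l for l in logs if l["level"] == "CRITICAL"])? 1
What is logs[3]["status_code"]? 201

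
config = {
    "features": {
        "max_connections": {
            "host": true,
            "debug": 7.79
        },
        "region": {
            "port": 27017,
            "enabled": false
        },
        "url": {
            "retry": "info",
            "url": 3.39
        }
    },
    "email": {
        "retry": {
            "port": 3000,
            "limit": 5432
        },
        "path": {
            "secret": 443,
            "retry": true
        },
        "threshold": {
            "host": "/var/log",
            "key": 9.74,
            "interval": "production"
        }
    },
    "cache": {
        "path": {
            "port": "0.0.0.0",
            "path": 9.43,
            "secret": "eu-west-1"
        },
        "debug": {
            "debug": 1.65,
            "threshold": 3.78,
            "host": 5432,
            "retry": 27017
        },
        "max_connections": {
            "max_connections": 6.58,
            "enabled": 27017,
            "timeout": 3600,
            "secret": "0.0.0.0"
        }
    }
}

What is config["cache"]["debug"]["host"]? 5432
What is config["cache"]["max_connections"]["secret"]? "0.0.0.0"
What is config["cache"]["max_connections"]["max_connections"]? 6.58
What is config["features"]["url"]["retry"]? "info"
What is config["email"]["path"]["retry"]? True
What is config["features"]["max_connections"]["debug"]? 7.79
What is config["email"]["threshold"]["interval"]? "production"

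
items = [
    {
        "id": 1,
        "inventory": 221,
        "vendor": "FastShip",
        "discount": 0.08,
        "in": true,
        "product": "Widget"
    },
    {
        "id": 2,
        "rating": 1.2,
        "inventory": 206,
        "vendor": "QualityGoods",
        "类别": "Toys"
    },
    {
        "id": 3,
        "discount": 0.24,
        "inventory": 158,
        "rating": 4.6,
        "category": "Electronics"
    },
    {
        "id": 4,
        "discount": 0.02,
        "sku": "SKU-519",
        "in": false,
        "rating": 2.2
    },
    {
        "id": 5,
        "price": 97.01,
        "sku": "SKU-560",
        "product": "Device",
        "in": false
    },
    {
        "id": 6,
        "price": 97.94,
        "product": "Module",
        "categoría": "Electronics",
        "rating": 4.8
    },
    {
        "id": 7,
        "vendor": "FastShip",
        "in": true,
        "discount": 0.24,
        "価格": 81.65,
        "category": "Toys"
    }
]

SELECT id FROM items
[1, 2, 3, 4, 5, 6, 7]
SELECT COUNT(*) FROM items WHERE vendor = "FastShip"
2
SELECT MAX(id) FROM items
7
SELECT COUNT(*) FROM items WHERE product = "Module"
1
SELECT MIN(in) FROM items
False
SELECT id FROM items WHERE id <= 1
[1]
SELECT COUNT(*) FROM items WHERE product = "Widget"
1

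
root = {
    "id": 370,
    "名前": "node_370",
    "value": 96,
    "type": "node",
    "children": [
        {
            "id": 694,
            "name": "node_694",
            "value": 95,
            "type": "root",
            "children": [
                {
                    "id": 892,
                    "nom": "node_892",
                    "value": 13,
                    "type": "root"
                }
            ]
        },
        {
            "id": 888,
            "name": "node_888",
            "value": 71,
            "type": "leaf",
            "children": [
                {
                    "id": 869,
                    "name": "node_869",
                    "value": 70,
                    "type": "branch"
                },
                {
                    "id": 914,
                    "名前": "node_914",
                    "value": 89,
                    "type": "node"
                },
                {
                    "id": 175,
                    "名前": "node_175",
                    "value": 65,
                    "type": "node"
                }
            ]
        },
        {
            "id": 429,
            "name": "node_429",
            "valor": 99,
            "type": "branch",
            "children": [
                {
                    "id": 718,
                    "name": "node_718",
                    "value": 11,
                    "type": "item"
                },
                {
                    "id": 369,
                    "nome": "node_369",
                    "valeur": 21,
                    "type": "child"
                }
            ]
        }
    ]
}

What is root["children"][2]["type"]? "branch"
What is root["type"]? "node"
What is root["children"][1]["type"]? "leaf"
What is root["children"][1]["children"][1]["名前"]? "node_914"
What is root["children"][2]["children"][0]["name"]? "node_718"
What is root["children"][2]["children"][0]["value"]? 11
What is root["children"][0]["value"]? 95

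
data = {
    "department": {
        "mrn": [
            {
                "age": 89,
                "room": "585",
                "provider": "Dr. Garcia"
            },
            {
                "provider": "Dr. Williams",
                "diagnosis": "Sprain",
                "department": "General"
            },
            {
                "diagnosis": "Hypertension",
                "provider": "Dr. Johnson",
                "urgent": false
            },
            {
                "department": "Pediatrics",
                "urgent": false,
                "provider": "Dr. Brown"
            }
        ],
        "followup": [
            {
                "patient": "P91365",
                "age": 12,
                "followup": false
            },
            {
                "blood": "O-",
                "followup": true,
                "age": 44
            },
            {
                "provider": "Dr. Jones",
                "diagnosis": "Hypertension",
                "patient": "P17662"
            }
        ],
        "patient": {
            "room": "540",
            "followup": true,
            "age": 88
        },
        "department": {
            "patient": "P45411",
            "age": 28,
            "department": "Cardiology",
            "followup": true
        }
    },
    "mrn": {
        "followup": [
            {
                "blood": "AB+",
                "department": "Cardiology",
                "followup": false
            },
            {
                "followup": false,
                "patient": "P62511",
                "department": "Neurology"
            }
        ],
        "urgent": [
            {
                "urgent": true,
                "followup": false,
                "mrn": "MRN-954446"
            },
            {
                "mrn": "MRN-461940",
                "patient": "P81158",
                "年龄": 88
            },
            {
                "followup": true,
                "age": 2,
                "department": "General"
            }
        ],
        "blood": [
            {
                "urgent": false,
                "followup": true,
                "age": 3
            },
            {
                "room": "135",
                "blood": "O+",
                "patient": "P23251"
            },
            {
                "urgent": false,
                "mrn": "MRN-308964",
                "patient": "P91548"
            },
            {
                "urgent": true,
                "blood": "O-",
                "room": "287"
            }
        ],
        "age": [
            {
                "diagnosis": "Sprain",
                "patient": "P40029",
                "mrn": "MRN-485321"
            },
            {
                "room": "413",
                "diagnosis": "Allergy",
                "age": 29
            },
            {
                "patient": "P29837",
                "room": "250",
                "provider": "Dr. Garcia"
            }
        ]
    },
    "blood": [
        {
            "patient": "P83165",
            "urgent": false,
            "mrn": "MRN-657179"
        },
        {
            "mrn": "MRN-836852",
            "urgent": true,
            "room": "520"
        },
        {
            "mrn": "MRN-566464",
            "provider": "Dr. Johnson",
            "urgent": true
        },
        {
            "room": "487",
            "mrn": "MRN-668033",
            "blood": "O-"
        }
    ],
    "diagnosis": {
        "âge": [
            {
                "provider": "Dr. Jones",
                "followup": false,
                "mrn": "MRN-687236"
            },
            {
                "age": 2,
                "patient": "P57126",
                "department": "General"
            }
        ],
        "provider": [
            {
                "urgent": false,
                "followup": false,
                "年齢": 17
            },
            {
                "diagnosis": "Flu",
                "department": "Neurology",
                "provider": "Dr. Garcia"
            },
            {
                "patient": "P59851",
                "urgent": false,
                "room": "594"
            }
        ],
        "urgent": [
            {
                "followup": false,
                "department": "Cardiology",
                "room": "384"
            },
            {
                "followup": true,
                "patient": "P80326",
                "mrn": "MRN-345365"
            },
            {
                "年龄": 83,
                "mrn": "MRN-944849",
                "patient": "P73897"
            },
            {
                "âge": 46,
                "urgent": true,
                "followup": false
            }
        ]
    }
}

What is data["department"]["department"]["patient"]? "P45411"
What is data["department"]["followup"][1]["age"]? 44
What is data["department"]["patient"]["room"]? "540"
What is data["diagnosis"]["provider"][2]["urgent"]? False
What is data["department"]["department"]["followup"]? True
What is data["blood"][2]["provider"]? "Dr. Johnson"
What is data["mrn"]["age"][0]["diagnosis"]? "Sprain"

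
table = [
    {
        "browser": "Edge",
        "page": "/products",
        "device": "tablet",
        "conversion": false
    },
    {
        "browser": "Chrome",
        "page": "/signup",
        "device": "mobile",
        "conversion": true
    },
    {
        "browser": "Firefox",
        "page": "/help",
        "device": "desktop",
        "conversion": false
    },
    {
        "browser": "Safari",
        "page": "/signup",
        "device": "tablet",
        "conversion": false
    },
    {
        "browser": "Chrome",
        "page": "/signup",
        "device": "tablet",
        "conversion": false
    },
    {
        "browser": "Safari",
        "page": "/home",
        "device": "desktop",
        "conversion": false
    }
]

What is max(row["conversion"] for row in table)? True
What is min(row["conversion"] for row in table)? False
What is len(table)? 6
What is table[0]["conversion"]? False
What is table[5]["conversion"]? False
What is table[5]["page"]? "/home"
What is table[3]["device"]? "tablet"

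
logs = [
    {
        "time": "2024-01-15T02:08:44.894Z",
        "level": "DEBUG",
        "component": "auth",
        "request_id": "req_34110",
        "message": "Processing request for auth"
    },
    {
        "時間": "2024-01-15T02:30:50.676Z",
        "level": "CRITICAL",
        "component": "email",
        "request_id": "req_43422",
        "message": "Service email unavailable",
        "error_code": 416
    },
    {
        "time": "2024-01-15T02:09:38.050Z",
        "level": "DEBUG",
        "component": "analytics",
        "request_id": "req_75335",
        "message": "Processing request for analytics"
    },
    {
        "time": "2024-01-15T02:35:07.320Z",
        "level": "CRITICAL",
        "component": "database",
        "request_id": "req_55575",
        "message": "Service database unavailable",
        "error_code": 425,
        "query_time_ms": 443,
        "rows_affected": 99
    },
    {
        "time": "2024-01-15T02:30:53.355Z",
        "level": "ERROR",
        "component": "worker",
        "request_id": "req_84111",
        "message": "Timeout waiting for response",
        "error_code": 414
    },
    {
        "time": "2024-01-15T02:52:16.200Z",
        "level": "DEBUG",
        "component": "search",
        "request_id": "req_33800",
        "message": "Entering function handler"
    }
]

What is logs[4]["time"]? "2024-01-15T02:30:53.355Z"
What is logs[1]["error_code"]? 416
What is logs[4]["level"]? "ERROR"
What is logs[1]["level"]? "CRITICAL"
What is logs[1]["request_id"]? "req_43422"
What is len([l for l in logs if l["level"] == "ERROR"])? 1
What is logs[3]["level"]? "CRITICAL"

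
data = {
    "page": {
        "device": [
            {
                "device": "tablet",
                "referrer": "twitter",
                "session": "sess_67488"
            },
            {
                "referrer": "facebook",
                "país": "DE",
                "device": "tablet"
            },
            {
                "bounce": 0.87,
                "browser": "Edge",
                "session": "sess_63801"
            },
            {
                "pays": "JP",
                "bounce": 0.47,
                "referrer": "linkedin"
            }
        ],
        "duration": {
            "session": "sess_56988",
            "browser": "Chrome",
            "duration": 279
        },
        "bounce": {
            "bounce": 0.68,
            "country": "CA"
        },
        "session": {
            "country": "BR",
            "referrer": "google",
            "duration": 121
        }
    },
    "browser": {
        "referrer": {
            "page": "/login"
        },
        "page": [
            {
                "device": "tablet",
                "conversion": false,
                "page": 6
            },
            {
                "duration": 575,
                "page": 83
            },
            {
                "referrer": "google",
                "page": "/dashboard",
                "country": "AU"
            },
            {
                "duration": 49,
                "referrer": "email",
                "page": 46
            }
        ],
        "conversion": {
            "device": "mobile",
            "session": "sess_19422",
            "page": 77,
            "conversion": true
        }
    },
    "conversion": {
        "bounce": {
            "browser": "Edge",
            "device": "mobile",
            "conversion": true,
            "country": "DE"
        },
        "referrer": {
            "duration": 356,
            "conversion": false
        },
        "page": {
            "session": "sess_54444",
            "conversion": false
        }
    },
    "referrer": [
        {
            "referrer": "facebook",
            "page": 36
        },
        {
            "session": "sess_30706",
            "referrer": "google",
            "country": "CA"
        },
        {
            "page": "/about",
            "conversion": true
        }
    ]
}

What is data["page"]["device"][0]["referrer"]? "twitter"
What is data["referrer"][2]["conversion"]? True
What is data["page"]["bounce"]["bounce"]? 0.68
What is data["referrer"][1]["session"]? "sess_30706"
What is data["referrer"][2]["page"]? "/about"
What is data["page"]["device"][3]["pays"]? "JP"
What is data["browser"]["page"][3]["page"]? 46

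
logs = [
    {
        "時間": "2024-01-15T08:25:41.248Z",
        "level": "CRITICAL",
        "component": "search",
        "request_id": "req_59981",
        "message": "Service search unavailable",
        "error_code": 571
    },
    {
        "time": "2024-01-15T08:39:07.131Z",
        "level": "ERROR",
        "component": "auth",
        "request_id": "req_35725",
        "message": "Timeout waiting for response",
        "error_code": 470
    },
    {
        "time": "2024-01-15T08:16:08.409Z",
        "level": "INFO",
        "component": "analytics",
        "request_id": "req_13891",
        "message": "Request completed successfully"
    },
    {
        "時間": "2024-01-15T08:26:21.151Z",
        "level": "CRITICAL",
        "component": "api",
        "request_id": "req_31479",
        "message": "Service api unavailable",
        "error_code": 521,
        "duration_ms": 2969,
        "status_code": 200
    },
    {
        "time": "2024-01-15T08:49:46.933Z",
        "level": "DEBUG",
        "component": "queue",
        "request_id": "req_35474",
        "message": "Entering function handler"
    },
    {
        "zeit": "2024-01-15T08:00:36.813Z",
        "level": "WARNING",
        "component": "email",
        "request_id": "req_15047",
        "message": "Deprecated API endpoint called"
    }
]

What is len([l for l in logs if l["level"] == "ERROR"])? 1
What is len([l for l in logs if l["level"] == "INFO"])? 1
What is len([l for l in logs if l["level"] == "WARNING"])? 1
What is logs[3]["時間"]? "2024-01-15T08:26:21.151Z"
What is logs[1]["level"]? "ERROR"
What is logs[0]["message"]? "Service search unavailable"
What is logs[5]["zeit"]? "2024-01-15T08:00:36.813Z"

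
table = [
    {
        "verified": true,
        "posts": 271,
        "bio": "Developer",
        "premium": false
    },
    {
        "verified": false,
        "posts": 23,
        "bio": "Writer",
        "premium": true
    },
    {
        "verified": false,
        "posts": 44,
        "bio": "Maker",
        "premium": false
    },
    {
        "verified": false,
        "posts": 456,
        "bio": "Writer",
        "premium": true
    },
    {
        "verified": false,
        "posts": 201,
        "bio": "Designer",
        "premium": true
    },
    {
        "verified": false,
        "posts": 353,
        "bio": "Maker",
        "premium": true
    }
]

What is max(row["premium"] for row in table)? True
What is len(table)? 6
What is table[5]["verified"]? False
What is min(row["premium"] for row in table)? False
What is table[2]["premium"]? False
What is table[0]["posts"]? 271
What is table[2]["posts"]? 44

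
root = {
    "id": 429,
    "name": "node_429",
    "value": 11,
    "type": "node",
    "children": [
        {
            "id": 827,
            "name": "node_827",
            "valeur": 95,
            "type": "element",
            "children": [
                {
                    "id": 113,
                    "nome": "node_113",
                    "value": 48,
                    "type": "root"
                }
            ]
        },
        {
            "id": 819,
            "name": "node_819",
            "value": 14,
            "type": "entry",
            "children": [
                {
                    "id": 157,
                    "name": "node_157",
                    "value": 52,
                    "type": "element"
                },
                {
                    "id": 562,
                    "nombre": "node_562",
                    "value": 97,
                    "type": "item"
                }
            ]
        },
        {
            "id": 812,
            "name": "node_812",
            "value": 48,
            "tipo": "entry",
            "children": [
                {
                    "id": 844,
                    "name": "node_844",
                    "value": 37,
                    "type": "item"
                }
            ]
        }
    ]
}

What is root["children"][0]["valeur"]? 95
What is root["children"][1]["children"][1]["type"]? "item"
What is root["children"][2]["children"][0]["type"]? "item"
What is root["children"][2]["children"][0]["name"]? "node_844"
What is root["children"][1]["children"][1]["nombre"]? "node_562"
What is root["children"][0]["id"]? 827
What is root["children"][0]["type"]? "element"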